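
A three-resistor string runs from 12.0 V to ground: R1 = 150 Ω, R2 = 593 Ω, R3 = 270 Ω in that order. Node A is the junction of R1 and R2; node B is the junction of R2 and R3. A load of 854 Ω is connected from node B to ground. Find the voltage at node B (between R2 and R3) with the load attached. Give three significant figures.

At node B, R3 is in parallel with the load: R3‖R_L = 205.1 Ω.
Below node A the resistance is R2 + (R3‖R_L) = 798.1 Ω, so V_A = 12.0 × 798.1/948.1 = 10.10 V.
Then V_B = V_A × (R3‖R_L)/(R2 + R3‖R_L) = 10.10 × 205.1/798.1 = 2.60 V.

V ≈ 2.60 V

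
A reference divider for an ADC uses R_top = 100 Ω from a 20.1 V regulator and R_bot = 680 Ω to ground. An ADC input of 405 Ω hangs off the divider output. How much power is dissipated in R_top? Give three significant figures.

P ≈ 323 mW

Total resistance from the source is R_top + (R_bot‖R_L) = 353.8 Ω, so I = 20.1/353.8 Ω = 56.81 mA.
P = I²·R_top = (56.81 mA)² × 100 Ω = 323 mW.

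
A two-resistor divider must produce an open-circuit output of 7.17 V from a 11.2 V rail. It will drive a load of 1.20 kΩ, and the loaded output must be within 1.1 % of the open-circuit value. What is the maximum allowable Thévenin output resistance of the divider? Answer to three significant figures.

Loading drop = R_th/(R_th + R_L) ≤ 0.0110, so R_th ≤ R_L · ε/(1−ε) = 1.20 kΩ × 0.0110/0.9890 = 13.3 Ω.
(Any R1, R2 with R2/(R1+R2) = 0.640 and R1‖R2 ≤ 13.3 Ω will meet the spec.)

R_th ≤ 13.3 Ω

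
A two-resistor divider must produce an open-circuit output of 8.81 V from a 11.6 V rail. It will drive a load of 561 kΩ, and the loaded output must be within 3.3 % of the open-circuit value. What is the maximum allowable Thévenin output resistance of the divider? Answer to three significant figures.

R_th ≤ 19.1 kΩ

Loading drop = R_th/(R_th + R_L) ≤ 0.0330, so R_th ≤ R_L · ε/(1−ε) = 561 kΩ × 0.0330/0.9670 = 19.1 kΩ.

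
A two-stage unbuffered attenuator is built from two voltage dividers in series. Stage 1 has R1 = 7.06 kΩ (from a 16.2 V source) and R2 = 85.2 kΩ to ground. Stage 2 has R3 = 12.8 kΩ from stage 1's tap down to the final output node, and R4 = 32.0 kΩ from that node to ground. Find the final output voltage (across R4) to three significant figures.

Stage 2 presents R3+R4 = 44.80 kΩ as a load on stage 1's tap.
Stage 1's lower leg becomes R2‖(R3+R4) = 29.36 kΩ, so V_mid = 16.2 × 29.36/36.42 = 13.06 V.
Stage 2 is itself unloaded: V_out = V_mid × R4/(R3+R4) = 13.06 × 32.0/44.80 = 9.33 V.

V_out ≈ 9.33 V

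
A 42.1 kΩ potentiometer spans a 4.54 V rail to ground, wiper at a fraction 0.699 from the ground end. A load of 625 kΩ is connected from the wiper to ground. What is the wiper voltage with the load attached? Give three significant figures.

The wiper splits the pot into (1−α)R = 12.67 kΩ above and αR = 29.43 kΩ below.
Lower section ‖ load = 28.10 kΩ.
V_wiper = 4.54 × 28.10/(12.67 + 28.10) = 3.13 V.

V ≈ 3.13 V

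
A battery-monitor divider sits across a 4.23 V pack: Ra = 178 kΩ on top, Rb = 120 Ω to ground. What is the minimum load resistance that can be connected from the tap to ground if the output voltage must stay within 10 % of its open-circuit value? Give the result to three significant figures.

Output resistance R_th = Ra‖Rb = (178000 × 120)/178100 = 119.9 Ω.
The fractional drop is R_th/(R_th + R_L); requiring this ≤ 0.100 gives R_L ≥ R_th(1/0.100 − 1) = 119.9 × 9.000 = 1.08 kΩ.

R_L(min) ≈ 1.08 kΩ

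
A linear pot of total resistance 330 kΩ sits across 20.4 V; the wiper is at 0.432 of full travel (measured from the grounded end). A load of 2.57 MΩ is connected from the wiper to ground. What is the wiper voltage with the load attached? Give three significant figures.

The wiper splits the pot into (1−α)R = 187.4 kΩ above and αR = 142.6 kΩ below.
Lower section ‖ load = 135.1 kΩ.
V_wiper = 20.4 × 135.1/(187.4 + 135.1) = 8.54 V.

V ≈ 8.54 V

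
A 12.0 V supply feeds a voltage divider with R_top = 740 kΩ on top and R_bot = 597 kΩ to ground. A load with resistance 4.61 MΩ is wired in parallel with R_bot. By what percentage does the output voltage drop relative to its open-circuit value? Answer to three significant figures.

The divider's output (Thévenin) resistance is R_top‖R_bot = 330.4 kΩ.
Fractional drop under load = R_th/(R_th + R_L) = 330.4 / (330.4 + 4610) = 0.06688.
So the output falls by 6.69 %.

6.69 %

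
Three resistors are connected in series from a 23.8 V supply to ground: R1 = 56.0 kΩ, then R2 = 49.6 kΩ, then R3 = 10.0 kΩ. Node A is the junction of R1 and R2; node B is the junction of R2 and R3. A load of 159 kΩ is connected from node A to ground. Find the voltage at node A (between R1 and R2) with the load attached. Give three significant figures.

V ≈ 10.4 V

Below node A the series string R2+R3 = 59.60 kΩ sits in parallel with the 159 kΩ load: 43.35 kΩ.
V_A = 23.8 × 43.35/(56.0 + 43.35) = 10.4 V.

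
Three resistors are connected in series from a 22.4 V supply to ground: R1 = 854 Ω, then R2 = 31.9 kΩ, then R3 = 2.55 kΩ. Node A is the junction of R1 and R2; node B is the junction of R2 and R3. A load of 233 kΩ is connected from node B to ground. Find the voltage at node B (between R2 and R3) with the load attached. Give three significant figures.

At node B, R3 is in parallel with the load: R3‖R_L = 2522 Ω.
Below node A the resistance is R2 + (R3‖R_L) = 34420 Ω, so V_A = 22.4 × 34420/35280 = 21.86 V.
Then V_B = V_A × (R3‖R_L)/(R2 + R3‖R_L) = 21.86 × 2522/34420 = 1.60 V.

V ≈ 1.60 V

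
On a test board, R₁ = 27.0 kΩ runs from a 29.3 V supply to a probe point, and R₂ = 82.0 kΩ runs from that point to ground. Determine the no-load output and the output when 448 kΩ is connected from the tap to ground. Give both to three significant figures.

Unloaded: 22.0 V; loaded: 21.1 V

Open-circuit: V = 29.3 × 82.0/(27.0 + 82.0) = 22.0 V.
With the load, R₂ becomes R₂‖R_L = 69.31 kΩ, so V = 29.3 × 69.31/96.31 = 21.1 V.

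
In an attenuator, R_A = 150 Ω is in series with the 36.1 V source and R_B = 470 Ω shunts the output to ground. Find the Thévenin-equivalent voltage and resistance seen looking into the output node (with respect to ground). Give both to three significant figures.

V_th = 27.4 V, R_th = 114 Ω

V_th is the open-circuit tap voltage: 36.1 × 470/(150 + 470) = 27.4 V.
With the supply zeroed, R_A and R_B appear in parallel from the tap: R_th = R_A‖R_B = (150 × 470)/620.0 = 114 Ω.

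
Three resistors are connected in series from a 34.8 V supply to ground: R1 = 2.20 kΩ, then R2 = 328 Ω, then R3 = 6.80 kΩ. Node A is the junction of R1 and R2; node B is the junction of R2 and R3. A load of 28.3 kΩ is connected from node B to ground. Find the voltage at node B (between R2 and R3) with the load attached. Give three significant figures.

V ≈ 23.8 V

At node B, R3 is in parallel with the load: R3‖R_L = 5483 Ω.
Below node A the resistance is R2 + (R3‖R_L) = 5811 Ω, so V_A = 34.8 × 5811/8011 = 25.24 V.
Then V_B = V_A × (R3‖R_L)/(R2 + R3‖R_L) = 25.24 × 5483/5811 = 23.8 V.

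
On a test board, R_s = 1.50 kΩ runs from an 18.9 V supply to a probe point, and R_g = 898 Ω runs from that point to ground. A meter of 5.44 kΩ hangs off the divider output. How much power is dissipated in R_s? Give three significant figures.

P ≈ 104 mW

Total resistance from the source is R_s + (R_g‖R_L) = 2271 Ω, so I = 18.9/2271 Ω = 8.323 mA.
P = I²·R_s = (8.323 mA)² × 1.50 kΩ = 104 mW.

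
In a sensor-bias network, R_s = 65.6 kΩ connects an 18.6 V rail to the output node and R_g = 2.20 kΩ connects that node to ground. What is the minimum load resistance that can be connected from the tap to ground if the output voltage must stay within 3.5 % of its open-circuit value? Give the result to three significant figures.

Output resistance R_th = R_s‖R_g = (65.6 × 2.20)/67.80 = 2.129 kΩ.
The fractional drop is R_th/(R_th + R_L); requiring this ≤ 0.0350 gives R_L ≥ R_th(1/0.0350 − 1) = 2.129 × 27.57 = 58.7 kΩ.

R_L(min) ≈ 58.7 kΩ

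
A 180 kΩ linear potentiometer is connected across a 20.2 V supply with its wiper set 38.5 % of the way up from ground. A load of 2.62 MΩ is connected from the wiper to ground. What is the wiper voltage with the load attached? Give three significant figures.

V ≈ 7.65 V

The wiper splits the pot into (1−α)R = 110.7 kΩ above and αR = 69.30 kΩ below.
Lower section ‖ load = 67.51 kΩ.
V_wiper = 20.2 × 67.51/(110.7 + 67.51) = 7.65 V.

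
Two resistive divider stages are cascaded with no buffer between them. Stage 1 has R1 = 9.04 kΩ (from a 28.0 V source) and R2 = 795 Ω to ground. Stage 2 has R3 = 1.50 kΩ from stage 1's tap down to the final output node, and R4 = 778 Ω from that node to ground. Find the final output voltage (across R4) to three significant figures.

V_out ≈ 0.585 V

Stage 2 presents R3+R4 = 2278 Ω as a load on stage 1's tap.
Stage 1's lower leg becomes R2‖(R3+R4) = 589.3 Ω, so V_mid = 28.0 × 589.3/9629 = 1.714 V.
Stage 2 is itself unloaded: V_out = V_mid × R4/(R3+R4) = 1.714 × 778/2278 = 0.585 V.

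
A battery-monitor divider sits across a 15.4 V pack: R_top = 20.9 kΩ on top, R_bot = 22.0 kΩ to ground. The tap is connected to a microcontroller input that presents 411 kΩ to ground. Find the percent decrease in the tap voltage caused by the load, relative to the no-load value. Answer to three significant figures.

The divider's output (Thévenin) resistance is R_top‖R_bot = 10.72 kΩ.
Fractional drop under load = R_th/(R_th + R_L) = 10.72 / (10.72 + 411) = 0.02541.
So the output falls by 2.54 %.

2.54 %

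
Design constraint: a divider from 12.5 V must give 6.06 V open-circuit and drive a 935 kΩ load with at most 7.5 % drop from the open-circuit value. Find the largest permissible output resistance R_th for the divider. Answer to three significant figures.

Loading drop = R_th/(R_th + R_L) ≤ 0.0750, so R_th ≤ R_L · ε/(1−ε) = 935 kΩ × 0.0750/0.9250 = 75.8 kΩ.

R_th ≤ 75.8 kΩ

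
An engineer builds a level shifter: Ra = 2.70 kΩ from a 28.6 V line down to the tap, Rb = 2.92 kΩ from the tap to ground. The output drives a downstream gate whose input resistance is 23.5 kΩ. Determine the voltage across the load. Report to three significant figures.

V_out ≈ 14.0 V

The load sits in parallel with Rb: Rb‖R_L = (2.92 × 23.5) / (2.92 + 23.5) = 2.597 kΩ.
V_out = 28.6 × 2.597 / (2.70 + 2.597) = 28.6 × 2.597/5.297 = 14.0 V.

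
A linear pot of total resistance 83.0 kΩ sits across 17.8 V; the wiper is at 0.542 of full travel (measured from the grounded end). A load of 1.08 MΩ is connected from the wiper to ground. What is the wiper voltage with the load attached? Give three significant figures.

The wiper splits the pot into (1−α)R = 38.01 kΩ above and αR = 44.99 kΩ below.
Lower section ‖ load = 43.19 kΩ.
V_wiper = 17.8 × 43.19/(38.01 + 43.19) = 9.47 V.

V ≈ 9.47 V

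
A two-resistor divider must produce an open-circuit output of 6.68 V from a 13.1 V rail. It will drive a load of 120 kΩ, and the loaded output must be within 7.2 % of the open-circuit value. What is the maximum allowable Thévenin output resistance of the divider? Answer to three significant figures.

Loading drop = R_th/(R_th + R_L) ≤ 0.0720, so R_th ≤ R_L · ε/(1−ε) = 120 kΩ × 0.0720/0.9280 = 9.31 kΩ.
(Any R1, R2 with R2/(R1+R2) = 0.510 and R1‖R2 ≤ 9.31 kΩ will meet the spec.)

R_th ≤ 9.31 kΩ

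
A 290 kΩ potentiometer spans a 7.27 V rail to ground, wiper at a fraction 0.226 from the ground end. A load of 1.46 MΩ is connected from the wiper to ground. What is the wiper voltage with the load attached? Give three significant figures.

The wiper splits the pot into (1−α)R = 224.5 kΩ above and αR = 65.54 kΩ below.
Lower section ‖ load = 62.72 kΩ.
V_wiper = 7.27 × 62.72/(224.5 + 62.72) = 1.59 V.

V ≈ 1.59 V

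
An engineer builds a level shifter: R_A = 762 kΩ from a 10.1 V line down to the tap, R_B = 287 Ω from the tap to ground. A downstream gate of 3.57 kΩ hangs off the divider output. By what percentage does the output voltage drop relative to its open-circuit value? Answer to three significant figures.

7.44 %

The divider's output (Thévenin) resistance is R_A‖R_B = 286.9 Ω.
Fractional drop under load = R_th/(R_th + R_L) = 286.9 / (286.9 + 3570) = 0.07438.
So the output falls by 7.44 %.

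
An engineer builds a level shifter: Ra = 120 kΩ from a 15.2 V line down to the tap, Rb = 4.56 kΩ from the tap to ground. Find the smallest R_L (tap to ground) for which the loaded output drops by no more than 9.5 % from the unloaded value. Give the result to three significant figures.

Output resistance R_th = Ra‖Rb = (120 × 4.56)/124.6 = 4.393 kΩ.
The fractional drop is R_th/(R_th + R_L); requiring this ≤ 0.0950 gives R_L ≥ R_th(1/0.0950 − 1) = 4.393 × 9.526 = 41.8 kΩ.

R_L(min) ≈ 41.8 kΩ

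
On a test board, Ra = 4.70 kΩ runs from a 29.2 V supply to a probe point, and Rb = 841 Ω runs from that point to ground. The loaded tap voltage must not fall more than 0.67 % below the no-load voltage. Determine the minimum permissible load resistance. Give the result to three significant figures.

Output resistance R_th = Ra‖Rb = (4700 × 841)/5541 = 713.4 Ω.
The fractional drop is R_th/(R_th + R_L); requiring this ≤ 0.00670 gives R_L ≥ R_th(1/0.00670 − 1) = 713.4 × 148.3 = 106 kΩ.

R_L(min) ≈ 106 kΩ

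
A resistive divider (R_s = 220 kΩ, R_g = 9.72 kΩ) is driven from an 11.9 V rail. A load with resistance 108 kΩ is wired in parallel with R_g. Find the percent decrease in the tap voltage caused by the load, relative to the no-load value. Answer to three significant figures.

The divider's output (Thévenin) resistance is R_s‖R_g = 9.309 kΩ.
Fractional drop under load = R_th/(R_th + R_L) = 9.309 / (9.309 + 108) = 0.07935.
So the output falls by 7.94 %.

7.94 %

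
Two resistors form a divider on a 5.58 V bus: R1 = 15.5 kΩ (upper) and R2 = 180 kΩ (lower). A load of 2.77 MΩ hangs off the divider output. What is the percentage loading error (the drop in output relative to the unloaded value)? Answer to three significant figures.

The divider's output (Thévenin) resistance is R1‖R2 = 14.27 kΩ.
Fractional drop under load = R_th/(R_th + R_L) = 14.27 / (14.27 + 2770) = 0.005126.
So the output falls by 0.513 %.

0.513 %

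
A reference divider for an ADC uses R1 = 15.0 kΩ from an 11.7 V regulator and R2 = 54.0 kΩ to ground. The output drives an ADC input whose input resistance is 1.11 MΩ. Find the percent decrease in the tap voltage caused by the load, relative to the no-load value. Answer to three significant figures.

The divider's output (Thévenin) resistance is R1‖R2 = 11.74 kΩ.
Fractional drop under load = R_th/(R_th + R_L) = 11.74 / (11.74 + 1110) = 0.01047.
So the output falls by 1.05 %.

1.05 %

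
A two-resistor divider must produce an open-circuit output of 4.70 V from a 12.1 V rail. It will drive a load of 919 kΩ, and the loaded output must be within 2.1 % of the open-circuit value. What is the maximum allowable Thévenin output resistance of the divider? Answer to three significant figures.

R_th ≤ 19.7 kΩ

Loading drop = R_th/(R_th + R_L) ≤ 0.0210, so R_th ≤ R_L · ε/(1−ε) = 919 kΩ × 0.0210/0.9790 = 19.7 kΩ.
(Any R1, R2 with R2/(R1+R2) = 0.388 and R1‖R2 ≤ 19.7 kΩ will meet the spec.)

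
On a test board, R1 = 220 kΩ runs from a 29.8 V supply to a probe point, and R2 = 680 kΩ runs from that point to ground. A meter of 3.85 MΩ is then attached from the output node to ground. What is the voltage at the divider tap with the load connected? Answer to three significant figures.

V_out ≈ 21.6 V

The load sits in parallel with R2: R2‖R_L = (680 × 3850) / (680 + 3850) = 577.9 kΩ.
V_out = 29.8 × 577.9 / (220 + 577.9) = 29.8 × 577.9/797.9 = 21.6 V.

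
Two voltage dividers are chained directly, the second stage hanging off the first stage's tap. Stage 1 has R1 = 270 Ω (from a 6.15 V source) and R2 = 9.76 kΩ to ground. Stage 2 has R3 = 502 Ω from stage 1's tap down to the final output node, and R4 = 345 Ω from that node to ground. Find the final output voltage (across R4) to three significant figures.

V_out ≈ 1.86 V

Stage 2 presents R3+R4 = 847.0 Ω as a load on stage 1's tap.
Stage 1's lower leg becomes R2‖(R3+R4) = 779.4 Ω, so V_mid = 6.15 × 779.4/1049 = 4.568 V.
Stage 2 is itself unloaded: V_out = V_mid × R4/(R3+R4) = 4.568 × 345/847.0 = 1.86 V.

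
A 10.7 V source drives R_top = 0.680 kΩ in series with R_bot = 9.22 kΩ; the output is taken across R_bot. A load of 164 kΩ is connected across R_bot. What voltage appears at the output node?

V_out ≈ 9.93 V

The load sits in parallel with R_bot: R_bot‖R_L = (9220 × 164000) / (9220 + 164000) = 8729 Ω.
V_out = 10.7 × 8729 / (680 + 8729) = 10.7 × 8729/9409 = 9.93 V.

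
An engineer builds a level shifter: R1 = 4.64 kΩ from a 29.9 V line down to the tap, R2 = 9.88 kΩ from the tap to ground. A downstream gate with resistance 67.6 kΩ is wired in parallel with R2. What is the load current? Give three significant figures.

R2‖R_L = 8.620 kΩ; V_out = 29.9 × 8.620/13.26 = 19.44 V.
I_L = V_out / R_L = 19.44 / 67.6 kΩ = 0.288 mA.

I_L ≈ 0.288 mA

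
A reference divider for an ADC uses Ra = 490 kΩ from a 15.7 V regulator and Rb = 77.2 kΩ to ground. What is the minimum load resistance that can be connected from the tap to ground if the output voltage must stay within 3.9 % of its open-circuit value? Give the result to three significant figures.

R_L(min) ≈ 1.64 MΩ

Output resistance R_th = Ra‖Rb = (490 × 77.2)/567.2 = 66.69 kΩ.
The fractional drop is R_th/(R_th + R_L); requiring this ≤ 0.0390 gives R_L ≥ R_th(1/0.0390 − 1) = 66.69 × 24.64 = 1.64 MΩ.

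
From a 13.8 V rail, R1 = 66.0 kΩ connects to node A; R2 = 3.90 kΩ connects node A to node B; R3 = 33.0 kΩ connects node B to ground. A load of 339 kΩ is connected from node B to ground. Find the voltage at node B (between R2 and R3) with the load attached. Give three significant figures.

At node B, R3 is in parallel with the load: R3‖R_L = 30.07 kΩ.
Below node A the resistance is R2 + (R3‖R_L) = 33.97 kΩ, so V_A = 13.8 × 33.97/99.97 = 4.690 V.
Then V_B = V_A × (R3‖R_L)/(R2 + R3‖R_L) = 4.690 × 30.07/33.97 = 4.15 V.

V ≈ 4.15 V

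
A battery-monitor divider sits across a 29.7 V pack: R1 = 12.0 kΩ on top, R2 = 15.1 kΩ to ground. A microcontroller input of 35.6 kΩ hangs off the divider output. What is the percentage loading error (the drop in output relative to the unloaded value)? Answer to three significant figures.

15.8 %

The divider's output (Thévenin) resistance is R1‖R2 = 6.686 kΩ.
Fractional drop under load = R_th/(R_th + R_L) = 6.686 / (6.686 + 35.6) = 0.1581.
So the output falls by 15.8 %.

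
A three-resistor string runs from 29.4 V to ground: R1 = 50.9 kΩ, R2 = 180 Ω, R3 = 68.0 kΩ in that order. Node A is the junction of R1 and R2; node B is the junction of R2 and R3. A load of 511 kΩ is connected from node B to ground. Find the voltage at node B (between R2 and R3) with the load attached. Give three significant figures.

V ≈ 15.9 V

At node B, R3 is in parallel with the load: R3‖R_L = 60010 Ω.
Below node A the resistance is R2 + (R3‖R_L) = 60190 Ω, so V_A = 29.4 × 60190/111100 = 15.93 V.
Then V_B = V_A × (R3‖R_L)/(R2 + R3‖R_L) = 15.93 × 60010/60190 = 15.9 V.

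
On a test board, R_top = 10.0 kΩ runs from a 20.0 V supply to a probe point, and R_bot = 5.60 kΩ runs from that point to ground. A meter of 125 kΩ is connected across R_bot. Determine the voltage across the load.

The load sits in parallel with R_bot: R_bot‖R_L = (5.60 × 125) / (5.60 + 125) = 5.360 kΩ.
V_out = 20.0 × 5.360 / (10.0 + 5.360) = 20.0 × 5.360/15.36 = 6.98 V.

V_out ≈ 6.98 V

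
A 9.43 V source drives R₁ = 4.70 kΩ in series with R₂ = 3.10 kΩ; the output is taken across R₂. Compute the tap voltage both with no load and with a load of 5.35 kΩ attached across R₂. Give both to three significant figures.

Unloaded: 3.75 V; loaded: 2.78 V

Open-circuit: V = 9.43 × 3.10/(4.70 + 3.10) = 3.75 V.
With the load, R₂ becomes R₂‖R_L = 1.963 kΩ, so V = 9.43 × 1.963/6.663 = 2.78 V.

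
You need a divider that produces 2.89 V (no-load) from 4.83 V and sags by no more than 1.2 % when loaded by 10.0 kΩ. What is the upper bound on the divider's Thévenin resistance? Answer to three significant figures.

R_th ≤ 121 Ω

Loading drop = R_th/(R_th + R_L) ≤ 0.0120, so R_th ≤ R_L · ε/(1−ε) = 10.0 kΩ × 0.0120/0.9880 = 121 Ω.
(Any R1, R2 with R2/(R1+R2) = 0.598 and R1‖R2 ≤ 121 Ω will meet the spec.)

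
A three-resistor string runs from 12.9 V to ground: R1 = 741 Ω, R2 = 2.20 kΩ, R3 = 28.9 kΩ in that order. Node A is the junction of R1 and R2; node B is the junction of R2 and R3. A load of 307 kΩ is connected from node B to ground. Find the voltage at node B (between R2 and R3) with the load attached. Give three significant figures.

V ≈ 11.6 V

At node B, R3 is in parallel with the load: R3‖R_L = 26410 Ω.
Below node A the resistance is R2 + (R3‖R_L) = 28610 Ω, so V_A = 12.9 × 28610/29350 = 12.57 V.
Then V_B = V_A × (R3‖R_L)/(R2 + R3‖R_L) = 12.57 × 26410/28610 = 11.6 V.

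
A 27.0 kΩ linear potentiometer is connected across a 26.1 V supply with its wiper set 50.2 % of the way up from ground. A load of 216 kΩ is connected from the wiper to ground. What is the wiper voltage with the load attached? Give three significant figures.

The wiper splits the pot into (1−α)R = 13.45 kΩ above and αR = 13.55 kΩ below.
Lower section ‖ load = 12.75 kΩ.
V_wiper = 26.1 × 12.75/(13.45 + 12.75) = 12.7 V.

V ≈ 12.7 V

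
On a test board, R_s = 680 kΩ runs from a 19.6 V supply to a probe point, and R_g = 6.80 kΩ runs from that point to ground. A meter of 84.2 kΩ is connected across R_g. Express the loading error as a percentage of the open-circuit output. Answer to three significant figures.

The divider's output (Thévenin) resistance is R_s‖R_g = 6.733 kΩ.
Fractional drop under load = R_th/(R_th + R_L) = 6.733 / (6.733 + 84.2) = 0.07404.
So the output falls by 7.40 %.

7.40 %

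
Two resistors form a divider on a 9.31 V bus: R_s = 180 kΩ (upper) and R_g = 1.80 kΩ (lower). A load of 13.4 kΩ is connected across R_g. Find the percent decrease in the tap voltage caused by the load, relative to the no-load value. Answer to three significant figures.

The divider's output (Thévenin) resistance is R_s‖R_g = 1.782 kΩ.
Fractional drop under load = R_th/(R_th + R_L) = 1.782 / (1.782 + 13.4) = 0.1174.
So the output falls by 11.7 %.

11.7 %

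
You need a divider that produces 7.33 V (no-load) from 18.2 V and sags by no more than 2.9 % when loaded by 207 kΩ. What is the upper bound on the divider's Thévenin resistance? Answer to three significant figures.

Loading drop = R_th/(R_th + R_L) ≤ 0.0290, so R_th ≤ R_L · ε/(1−ε) = 207 kΩ × 0.0290/0.9710 = 6.18 kΩ.

R_th ≤ 6.18 kΩ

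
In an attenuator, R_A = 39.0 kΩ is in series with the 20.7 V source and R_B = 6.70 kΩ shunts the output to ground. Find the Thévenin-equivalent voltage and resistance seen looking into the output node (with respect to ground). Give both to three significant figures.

V_th = 3.03 V, R_th = 5.72 kΩ

V_th is the open-circuit tap voltage: 20.7 × 6.70/(39.0 + 6.70) = 3.03 V.
With the supply zeroed, R_A and R_B appear in parallel from the tap: R_th = R_A‖R_B = (39.0 × 6.70)/45.70 = 5.72 kΩ.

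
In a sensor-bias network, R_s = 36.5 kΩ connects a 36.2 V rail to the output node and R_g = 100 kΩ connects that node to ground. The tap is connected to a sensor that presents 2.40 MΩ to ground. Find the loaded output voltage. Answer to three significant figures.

V_out ≈ 26.2 V

The load sits in parallel with R_g: R_g‖R_L = (100 × 2400) / (100 + 2400) = 96.00 kΩ.
V_out = 36.2 × 96.00 / (36.5 + 96.00) = 36.2 × 96.00/132.5 = 26.2 V.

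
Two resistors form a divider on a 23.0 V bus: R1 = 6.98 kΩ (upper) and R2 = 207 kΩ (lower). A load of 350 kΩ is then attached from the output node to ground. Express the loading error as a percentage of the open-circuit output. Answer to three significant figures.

1.89 %

The divider's output (Thévenin) resistance is R1‖R2 = 6.752 kΩ.
Fractional drop under load = R_th/(R_th + R_L) = 6.752 / (6.752 + 350) = 0.01893.
So the output falls by 1.89 %.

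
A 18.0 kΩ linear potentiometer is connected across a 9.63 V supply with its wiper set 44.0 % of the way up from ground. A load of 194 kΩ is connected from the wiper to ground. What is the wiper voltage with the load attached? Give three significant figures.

The wiper splits the pot into (1−α)R = 10.08 kΩ above and αR = 7.920 kΩ below.
Lower section ‖ load = 7.609 kΩ.
V_wiper = 9.63 × 7.609/(10.08 + 7.609) = 4.14 V.

V ≈ 4.14 V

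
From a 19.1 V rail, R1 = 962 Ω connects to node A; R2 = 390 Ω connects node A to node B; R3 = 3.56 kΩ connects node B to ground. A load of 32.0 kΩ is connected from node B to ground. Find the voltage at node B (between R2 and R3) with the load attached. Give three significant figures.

V ≈ 13.4 V

At node B, R3 is in parallel with the load: R3‖R_L = 3204 Ω.
Below node A the resistance is R2 + (R3‖R_L) = 3594 Ω, so V_A = 19.1 × 3594/4556 = 15.07 V.
Then V_B = V_A × (R3‖R_L)/(R2 + R3‖R_L) = 15.07 × 3204/3594 = 13.4 V.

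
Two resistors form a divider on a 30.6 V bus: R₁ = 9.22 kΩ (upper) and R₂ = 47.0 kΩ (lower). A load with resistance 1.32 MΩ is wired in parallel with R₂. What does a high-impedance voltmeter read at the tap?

V_out ≈ 25.4 V

The load sits in parallel with R₂: R₂‖R_L = (47.0 × 1320) / (47.0 + 1320) = 45.38 kΩ.
V_out = 30.6 × 45.38 / (9.22 + 45.38) = 30.6 × 45.38/54.60 = 25.4 V.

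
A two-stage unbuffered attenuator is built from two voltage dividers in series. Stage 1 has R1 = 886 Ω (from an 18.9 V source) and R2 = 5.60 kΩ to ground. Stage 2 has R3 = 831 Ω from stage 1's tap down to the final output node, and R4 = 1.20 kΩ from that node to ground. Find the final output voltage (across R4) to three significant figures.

V_out ≈ 7.00 V

Stage 2 presents R3+R4 = 2031 Ω as a load on stage 1's tap.
Stage 1's lower leg becomes R2‖(R3+R4) = 1490 Ω, so V_mid = 18.9 × 1490/2376 = 11.85 V.
Stage 2 is itself unloaded: V_out = V_mid × R4/(R3+R4) = 11.85 × 1200/2031 = 7.00 V.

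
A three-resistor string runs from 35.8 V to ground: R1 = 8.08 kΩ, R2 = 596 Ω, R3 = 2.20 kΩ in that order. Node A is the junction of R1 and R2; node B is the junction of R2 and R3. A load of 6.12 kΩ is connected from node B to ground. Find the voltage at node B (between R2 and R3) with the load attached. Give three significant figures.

V ≈ 5.63 V

At node B, R3 is in parallel with the load: R3‖R_L = 1618 Ω.
Below node A the resistance is R2 + (R3‖R_L) = 2214 Ω, so V_A = 35.8 × 2214/10290 = 7.700 V.
Then V_B = V_A × (R3‖R_L)/(R2 + R3‖R_L) = 7.700 × 1618/2214 = 5.63 V.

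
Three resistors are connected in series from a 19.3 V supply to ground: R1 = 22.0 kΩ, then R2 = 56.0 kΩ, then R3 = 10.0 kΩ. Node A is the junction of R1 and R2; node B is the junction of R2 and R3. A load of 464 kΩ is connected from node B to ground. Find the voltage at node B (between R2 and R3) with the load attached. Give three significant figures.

At node B, R3 is in parallel with the load: R3‖R_L = 9.789 kΩ.
Below node A the resistance is R2 + (R3‖R_L) = 65.79 kΩ, so V_A = 19.3 × 65.79/87.79 = 14.46 V.
Then V_B = V_A × (R3‖R_L)/(R2 + R3‖R_L) = 14.46 × 9.789/65.79 = 2.15 V.

V ≈ 2.15 V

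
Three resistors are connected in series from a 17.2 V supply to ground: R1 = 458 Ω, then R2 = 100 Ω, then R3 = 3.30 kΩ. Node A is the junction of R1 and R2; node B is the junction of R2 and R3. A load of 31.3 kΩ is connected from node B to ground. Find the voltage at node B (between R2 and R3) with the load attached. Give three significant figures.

At node B, R3 is in parallel with the load: R3‖R_L = 2985 Ω.
Below node A the resistance is R2 + (R3‖R_L) = 3085 Ω, so V_A = 17.2 × 3085/3543 = 14.98 V.
Then V_B = V_A × (R3‖R_L)/(R2 + R3‖R_L) = 14.98 × 2985/3085 = 14.5 V.

V ≈ 14.5 V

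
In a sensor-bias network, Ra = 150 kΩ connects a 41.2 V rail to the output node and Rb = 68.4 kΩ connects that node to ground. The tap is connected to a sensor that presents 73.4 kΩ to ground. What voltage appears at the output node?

The load sits in parallel with Rb: Rb‖R_L = (68.4 × 73.4) / (68.4 + 73.4) = 35.41 kΩ.
V_out = 41.2 × 35.41 / (150 + 35.41) = 41.2 × 35.41/185.4 = 7.87 V.
(Unloaded it would have been 12.9 V.)

V_out ≈ 7.87 V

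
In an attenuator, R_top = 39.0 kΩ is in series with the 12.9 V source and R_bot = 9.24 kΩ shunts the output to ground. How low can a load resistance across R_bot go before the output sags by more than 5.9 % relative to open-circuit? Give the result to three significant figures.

R_L(min) ≈ 119 kΩ

Output resistance R_th = R_top‖R_bot = (39.0 × 9.24)/48.24 = 7.470 kΩ.
The fractional drop is R_th/(R_th + R_L); requiring this ≤ 0.0590 gives R_L ≥ R_th(1/0.0590 − 1) = 7.470 × 15.95 = 119 kΩ.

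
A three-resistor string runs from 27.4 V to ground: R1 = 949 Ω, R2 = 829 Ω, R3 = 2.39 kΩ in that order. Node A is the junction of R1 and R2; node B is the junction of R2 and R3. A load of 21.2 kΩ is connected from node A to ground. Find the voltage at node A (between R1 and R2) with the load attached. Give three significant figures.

V ≈ 20.5 V

Below node A the series string R2+R3 = 3219 Ω sits in parallel with the 21200 Ω load: 2795 Ω.
V_A = 27.4 × 2795/(949 + 2795) = 20.5 V.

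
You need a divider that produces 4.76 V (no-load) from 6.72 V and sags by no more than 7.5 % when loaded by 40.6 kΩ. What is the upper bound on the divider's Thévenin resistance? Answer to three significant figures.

R_th ≤ 3.29 kΩ

Loading drop = R_th/(R_th + R_L) ≤ 0.0750, so R_th ≤ R_L · ε/(1−ε) = 40.6 kΩ × 0.0750/0.9250 = 3.29 kΩ.
(Any R1, R2 with R2/(R1+R2) = 0.708 and R1‖R2 ≤ 3.29 kΩ will meet the spec.)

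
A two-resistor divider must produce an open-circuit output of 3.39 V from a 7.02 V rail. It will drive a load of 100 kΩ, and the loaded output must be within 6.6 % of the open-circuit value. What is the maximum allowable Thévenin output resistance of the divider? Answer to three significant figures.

R_th ≤ 7.07 kΩ

Loading drop = R_th/(R_th + R_L) ≤ 0.0660, so R_th ≤ R_L · ε/(1−ε) = 100 kΩ × 0.0660/0.9340 = 7.07 kΩ.
(Any R1, R2 with R2/(R1+R2) = 0.483 and R1‖R2 ≤ 7.07 kΩ will meet the spec.)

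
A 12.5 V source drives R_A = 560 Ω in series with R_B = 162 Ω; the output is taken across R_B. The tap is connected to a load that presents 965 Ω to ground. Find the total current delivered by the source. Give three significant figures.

R_B‖R_L = 138.7 Ω, so the source sees R_A + R_B‖R_L = 698.7 Ω.
I = 12.5 V / 698.7 Ω = 17.9 mA.

I ≈ 17.9 mA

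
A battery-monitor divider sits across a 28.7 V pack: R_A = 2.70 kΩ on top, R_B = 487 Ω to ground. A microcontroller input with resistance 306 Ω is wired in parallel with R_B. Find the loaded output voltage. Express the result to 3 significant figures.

V_out ≈ 1.87 V

The load sits in parallel with R_B: R_B‖R_L = (487 × 306) / (487 + 306) = 187.9 Ω.
V_out = 28.7 × 187.9 / (2700 + 187.9) = 28.7 × 187.9/2888 = 1.87 V.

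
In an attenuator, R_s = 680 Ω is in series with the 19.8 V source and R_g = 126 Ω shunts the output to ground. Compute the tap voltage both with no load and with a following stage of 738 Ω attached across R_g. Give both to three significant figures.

Open-circuit: V = 19.8 × 126/(680 + 126) = 3.10 V.
With the load, R_g becomes R_g‖R_L = 107.6 Ω, so V = 19.8 × 107.6/787.6 = 2.71 V.

Unloaded: 3.10 V; loaded: 2.71 V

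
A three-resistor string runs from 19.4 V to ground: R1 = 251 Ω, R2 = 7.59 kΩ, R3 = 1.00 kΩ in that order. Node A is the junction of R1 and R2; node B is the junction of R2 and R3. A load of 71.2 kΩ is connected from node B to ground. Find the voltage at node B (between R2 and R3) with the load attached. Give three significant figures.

V ≈ 2.17 V

At node B, R3 is in parallel with the load: R3‖R_L = 986.1 Ω.
Below node A the resistance is R2 + (R3‖R_L) = 8576 Ω, so V_A = 19.4 × 8576/8827 = 18.85 V.
Then V_B = V_A × (R3‖R_L)/(R2 + R3‖R_L) = 18.85 × 986.1/8576 = 2.17 V.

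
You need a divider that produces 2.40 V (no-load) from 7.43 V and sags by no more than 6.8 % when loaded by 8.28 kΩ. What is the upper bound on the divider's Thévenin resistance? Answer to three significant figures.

R_th ≤ 604 Ω

Loading drop = R_th/(R_th + R_L) ≤ 0.0680, so R_th ≤ R_L · ε/(1−ε) = 8.28 kΩ × 0.0680/0.9320 = 604 Ω.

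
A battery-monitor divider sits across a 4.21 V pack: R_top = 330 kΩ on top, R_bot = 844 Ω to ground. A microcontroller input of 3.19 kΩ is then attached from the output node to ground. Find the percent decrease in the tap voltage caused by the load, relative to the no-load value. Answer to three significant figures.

20.9 %

Unloaded V = 4.21 × 844/330800 = 0.01074 V.
Loaded: R_bot‖R_L = 667.4 Ω, giving V = 4.21 × 667.4/330700 = 0.008497 V.
Drop = (0.01074 − 0.008497) / 0.01074 = 20.9 %.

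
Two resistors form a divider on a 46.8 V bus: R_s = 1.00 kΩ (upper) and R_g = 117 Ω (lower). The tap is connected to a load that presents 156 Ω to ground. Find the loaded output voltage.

V_out ≈ 2.93 V

The load sits in parallel with R_g: R_g‖R_L = (117 × 156) / (117 + 156) = 66.86 Ω.
V_out = 46.8 × 66.86 / (1000 + 66.86) = 46.8 × 66.86/1067 = 2.93 V.
(Unloaded it would have been 4.90 V.)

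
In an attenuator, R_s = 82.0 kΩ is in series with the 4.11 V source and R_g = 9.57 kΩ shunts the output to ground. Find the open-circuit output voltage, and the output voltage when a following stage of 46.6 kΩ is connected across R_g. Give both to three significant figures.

Open-circuit: V = 4.11 × 9.57/(82.0 + 9.57) = 0.430 V.
With the load, R_g becomes R_g‖R_L = 7.940 kΩ, so V = 4.11 × 7.940/89.94 = 0.363 V.

Unloaded: 0.430 V; loaded: 0.363 V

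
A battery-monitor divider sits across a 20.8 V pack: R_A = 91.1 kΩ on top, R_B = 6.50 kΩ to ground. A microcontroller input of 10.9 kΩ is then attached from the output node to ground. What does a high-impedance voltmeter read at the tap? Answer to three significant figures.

The load sits in parallel with R_B: R_B‖R_L = (6.50 × 10.9) / (6.50 + 10.9) = 4.072 kΩ.
V_out = 20.8 × 4.072 / (91.1 + 4.072) = 20.8 × 4.072/95.17 = 0.890 V.

V_out ≈ 0.890 V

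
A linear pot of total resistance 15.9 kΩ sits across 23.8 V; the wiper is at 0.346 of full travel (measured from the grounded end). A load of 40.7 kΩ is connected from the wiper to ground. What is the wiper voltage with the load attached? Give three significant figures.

The wiper splits the pot into (1−α)R = 10.40 kΩ above and αR = 5.501 kΩ below.
Lower section ‖ load = 4.846 kΩ.
V_wiper = 23.8 × 4.846/(10.40 + 4.846) = 7.57 V.

V ≈ 7.57 V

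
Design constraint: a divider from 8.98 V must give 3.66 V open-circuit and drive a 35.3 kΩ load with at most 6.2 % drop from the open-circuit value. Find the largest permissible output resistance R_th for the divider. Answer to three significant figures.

R_th ≤ 2.33 kΩ

Loading drop = R_th/(R_th + R_L) ≤ 0.0620, so R_th ≤ R_L · ε/(1−ε) = 35.3 kΩ × 0.0620/0.9380 = 2.33 kΩ.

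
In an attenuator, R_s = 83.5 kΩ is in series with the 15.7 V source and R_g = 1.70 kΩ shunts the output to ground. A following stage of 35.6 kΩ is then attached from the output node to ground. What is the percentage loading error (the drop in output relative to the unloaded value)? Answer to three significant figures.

4.47 %

The divider's output (Thévenin) resistance is R_s‖R_g = 1.666 kΩ.
Fractional drop under load = R_th/(R_th + R_L) = 1.666 / (1.666 + 35.6) = 0.04471.
So the output falls by 4.47 %.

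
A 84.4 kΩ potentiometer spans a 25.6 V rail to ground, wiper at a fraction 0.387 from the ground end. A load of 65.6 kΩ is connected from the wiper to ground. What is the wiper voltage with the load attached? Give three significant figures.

The wiper splits the pot into (1−α)R = 51.74 kΩ above and αR = 32.66 kΩ below.
Lower section ‖ load = 21.81 kΩ.
V_wiper = 25.6 × 21.81/(51.74 + 21.81) = 7.59 V.

V ≈ 7.59 V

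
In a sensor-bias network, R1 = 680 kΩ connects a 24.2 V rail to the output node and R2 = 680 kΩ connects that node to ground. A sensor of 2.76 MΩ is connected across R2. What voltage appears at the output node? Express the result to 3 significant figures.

The load sits in parallel with R2: R2‖R_L = (680 × 2760) / (680 + 2760) = 545.6 kΩ.
V_out = 24.2 × 545.6 / (680 + 545.6) = 24.2 × 545.6/1226 = 10.8 V.
(Unloaded it would have been 12.1 V.)

V_out ≈ 10.8 V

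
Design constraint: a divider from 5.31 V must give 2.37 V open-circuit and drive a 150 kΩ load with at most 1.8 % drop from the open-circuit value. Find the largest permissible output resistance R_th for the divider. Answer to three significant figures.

R_th ≤ 2.75 kΩ

Loading drop = R_th/(R_th + R_L) ≤ 0.0180, so R_th ≤ R_L · ε/(1−ε) = 150 kΩ × 0.0180/0.9820 = 2.75 kΩ.
(Any R1, R2 with R2/(R1+R2) = 0.446 and R1‖R2 ≤ 2.75 kΩ will meet the spec.)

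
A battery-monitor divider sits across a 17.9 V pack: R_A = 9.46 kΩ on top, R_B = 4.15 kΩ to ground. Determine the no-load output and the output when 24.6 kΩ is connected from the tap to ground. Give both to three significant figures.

Open-circuit: V = 17.9 × 4.15/(9.46 + 4.15) = 5.46 V.
With the load, R_B becomes R_B‖R_L = 3.551 kΩ, so V = 17.9 × 3.551/13.01 = 4.89 V.

Unloaded: 5.46 V; loaded: 4.89 V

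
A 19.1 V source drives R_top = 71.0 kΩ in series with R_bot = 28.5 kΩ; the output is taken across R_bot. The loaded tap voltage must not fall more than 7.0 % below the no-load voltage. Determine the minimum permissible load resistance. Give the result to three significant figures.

Output resistance R_th = R_top‖R_bot = (71.0 × 28.5)/99.50 = 20.34 kΩ.
The fractional drop is R_th/(R_th + R_L); requiring this ≤ 0.0700 gives R_L ≥ R_th(1/0.0700 − 1) = 20.34 × 13.29 = 270 kΩ.

R_L(min) ≈ 270 kΩ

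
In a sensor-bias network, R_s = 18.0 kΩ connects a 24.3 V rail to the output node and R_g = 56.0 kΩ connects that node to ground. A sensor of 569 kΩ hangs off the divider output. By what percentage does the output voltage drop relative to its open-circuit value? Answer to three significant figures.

2.34 %

The divider's output (Thévenin) resistance is R_s‖R_g = 13.62 kΩ.
Fractional drop under load = R_th/(R_th + R_L) = 13.62 / (13.62 + 569) = 0.02338.
So the output falls by 2.34 %.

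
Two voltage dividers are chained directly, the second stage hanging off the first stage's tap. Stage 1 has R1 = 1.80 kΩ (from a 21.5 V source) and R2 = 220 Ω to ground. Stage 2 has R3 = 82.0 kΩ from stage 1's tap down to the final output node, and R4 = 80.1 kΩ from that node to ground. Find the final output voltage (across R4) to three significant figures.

Stage 2 presents R3+R4 = 162100 Ω as a load on stage 1's tap.
Stage 1's lower leg becomes R2‖(R3+R4) = 219.7 Ω, so V_mid = 21.5 × 219.7/2020 = 2.339 V.
Stage 2 is itself unloaded: V_out = V_mid × R4/(R3+R4) = 2.339 × 80100/162100 = 1.16 V.

V_out ≈ 1.16 V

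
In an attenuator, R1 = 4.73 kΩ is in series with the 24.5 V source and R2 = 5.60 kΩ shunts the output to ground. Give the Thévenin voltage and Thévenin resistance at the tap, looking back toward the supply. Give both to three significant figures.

V_th = 13.3 V, R_th = 2.56 kΩ

V_th is the open-circuit tap voltage: 24.5 × 5.60/(4.73 + 5.60) = 13.3 V.
With the supply zeroed, R1 and R2 appear in parallel from the tap: R_th = R1‖R2 = (4.73 × 5.60)/10.33 = 2.56 kΩ.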